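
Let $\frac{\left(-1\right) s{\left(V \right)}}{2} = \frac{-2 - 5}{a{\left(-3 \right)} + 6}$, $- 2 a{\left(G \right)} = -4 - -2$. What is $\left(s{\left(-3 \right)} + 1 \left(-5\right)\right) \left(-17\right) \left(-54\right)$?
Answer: $-2754$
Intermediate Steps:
$a{\left(G \right)} = 1$ ($a{\left(G \right)} = - \frac{-4 - -2}{2} = - \frac{-4 + 2}{2} = \left(- \frac{1}{2}\right) \left(-2\right) = 1$)
$s{\left(V \right)} = 2$ ($s{\left(V \right)} = - 2 \frac{-2 - 5}{1 + 6} = - 2 \left(- \frac{7}{7}\right) = - 2 \left(\left(-7\right) \frac{1}{7}\right) = \left(-2\right) \left(-1\right) = 2$)
$\left(s{\left(-3 \right)} + 1 \left(-5\right)\right) \left(-17\right) \left(-54\right) = \left(2 + 1 \left(-5\right)\right) \left(-17\right) \left(-54\right) = \left(2 - 5\right) \left(-17\right) \left(-54\right) = \left(-3\right) \left(-17\right) \left(-54\right) = 51 \left(-54\right) = -2754$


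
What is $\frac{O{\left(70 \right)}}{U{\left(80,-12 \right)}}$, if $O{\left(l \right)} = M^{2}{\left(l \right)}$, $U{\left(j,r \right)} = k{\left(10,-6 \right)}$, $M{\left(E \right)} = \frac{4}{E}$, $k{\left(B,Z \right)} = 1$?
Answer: $\frac{4}{1225} \approx 0.0032653$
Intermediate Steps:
$U{\left(j,r \right)} = 1$
$O{\left(l \right)} = \frac{16}{l^{2}}$ ($O{\left(l \right)} = \left(\frac{4}{l}\right)^{2} = \frac{16}{l^{2}}$)
$\frac{O{\left(70 \right)}}{U{\left(80,-12 \right)}} = \frac{16 \cdot \frac{1}{4900}}{1} = 16 \cdot \frac{1}{4900} \cdot 1 = \frac{4}{1225} \cdot 1 = \frac{4}{1225}$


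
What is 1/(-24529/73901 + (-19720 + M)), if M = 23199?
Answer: 73901/257077050 ≈ 0.00028747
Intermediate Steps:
1/(-24529/73901 + (-19720 + M)) = 1/(-24529/73901 + (-19720 + 23199)) = 1/(-24529*1/73901 + 3479) = 1/(-24529/73901 + 3479) = 1/(257077050/73901) = 73901/257077050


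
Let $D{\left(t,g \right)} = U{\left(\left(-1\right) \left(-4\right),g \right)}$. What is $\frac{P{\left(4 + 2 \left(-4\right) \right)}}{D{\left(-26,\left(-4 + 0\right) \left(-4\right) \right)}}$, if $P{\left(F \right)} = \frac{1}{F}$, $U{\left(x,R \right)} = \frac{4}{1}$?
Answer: $- \frac{1}{16} \approx -0.0625$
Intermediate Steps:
$U{\left(x,R \right)} = 4$ ($U{\left(x,R \right)} = 4 \cdot 1 = 4$)
$D{\left(t,g \right)} = 4$
$\frac{P{\left(4 + 2 \left(-4\right) \right)}}{D{\left(-26,\left(-4 + 0\right) \left(-4\right) \right)}} = \frac{1}{\left(4 + 2 \left(-4\right)\right) 4} = \frac{1}{4 - 8} \cdot \frac{1}{4} = \frac{1}{-4} \cdot \frac{1}{4} = \left(- \frac{1}{4}\right) \frac{1}{4} = - \frac{1}{16}$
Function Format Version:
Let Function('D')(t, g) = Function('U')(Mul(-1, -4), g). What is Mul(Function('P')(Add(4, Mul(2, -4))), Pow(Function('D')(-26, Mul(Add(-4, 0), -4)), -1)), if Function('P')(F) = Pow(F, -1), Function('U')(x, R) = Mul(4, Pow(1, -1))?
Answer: Rational(-1, 16) ≈ -0.062500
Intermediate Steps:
Function('U')(x, R) = 4 (Function('U')(x, R) = Mul(4, 1) = 4)
Function('D')(t, g) = 4
Mul(Function('P')(Add(4, Mul(2, -4))), Pow(Function('D')(-26, Mul(Add(-4, 0), -4)), -1)) = Mul(Pow(Add(4, Mul(2, -4)), -1), Pow(4, -1)) = Mul(Pow(Add(4, -8), -1), Rational(1, 4)) = Mul(Pow(-4, -1), Rational(1, 4)) = Mul(Rational(-1, 4), Rational(1, 4)) = Rational(-1, 16)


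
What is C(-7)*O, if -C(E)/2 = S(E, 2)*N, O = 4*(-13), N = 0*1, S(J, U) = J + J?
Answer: 0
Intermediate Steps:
S(J, U) = 2*J
N = 0
O = -52
C(E) = 0 (C(E) = -2*2*E*0 = -2*0 = 0)
C(-7)*O = 0*(-52) = 0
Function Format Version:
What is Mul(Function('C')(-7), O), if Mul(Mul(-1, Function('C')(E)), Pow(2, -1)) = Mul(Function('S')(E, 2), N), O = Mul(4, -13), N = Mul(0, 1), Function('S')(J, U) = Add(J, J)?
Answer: 0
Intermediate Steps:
Function('S')(J, U) = Mul(2, J)
N = 0
O = -52
Function('C')(E) = 0 (Function('C')(E) = Mul(-2, Mul(Mul(2, E), 0)) = Mul(-2, 0) = 0)
Mul(Function('C')(-7), O) = Mul(0, -52) = 0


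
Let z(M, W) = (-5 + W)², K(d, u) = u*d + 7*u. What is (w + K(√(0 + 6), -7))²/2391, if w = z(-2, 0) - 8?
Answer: 1318/2391 + 448*√6/2391 ≈ 1.0102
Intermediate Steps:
K(d, u) = 7*u + d*u (K(d, u) = d*u + 7*u = 7*u + d*u)
w = 17 (w = (-5 + 0)² - 8 = (-5)² - 8 = 25 - 8 = 17)
(w + K(√(0 + 6), -7))²/2391 = (17 - 7*(7 + √(0 + 6)))²/2391 = (17 - 7*(7 + √6))²*(1/2391) = (17 + (-49 - 7*√6))²*(1/2391) = (-32 - 7*√6)²*(1/2391) = (-32 - 7*√6)²/2391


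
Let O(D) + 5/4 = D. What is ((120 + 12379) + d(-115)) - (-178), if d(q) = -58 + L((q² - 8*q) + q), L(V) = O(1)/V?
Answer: 708178279/56120 ≈ 12619.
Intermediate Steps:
O(D) = -5/4 + D
L(V) = -1/(4*V) (L(V) = (-5/4 + 1)/V = -1/(4*V))
d(q) = -58 - 1/(4*(q² - 7*q)) (d(q) = -58 - 1/(4*((q² - 8*q) + q)) = -58 - 1/(4*(q² - 7*q)))
((120 + 12379) + d(-115)) - (-178) = ((120 + 12379) + (¼)*(-1 - 232*(-115)*(-7 - 115))/(-115*(-7 - 115))) - (-178) = (12499 + (¼)*(-1/115)*(-1 - 232*(-115)*(-122))/(-122)) - 1*(-178) = (12499 + (¼)*(-1/115)*(-1/122)*(-1 - 3254960)) + 178 = (12499 + (¼)*(-1/115)*(-1/122)*(-3254961)) + 178 = (12499 - 3254961/56120) + 178 = 698188919/56120 + 178 = 708178279/56120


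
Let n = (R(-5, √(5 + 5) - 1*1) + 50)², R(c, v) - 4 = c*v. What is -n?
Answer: -3731 + 590*√10 ≈ -1865.3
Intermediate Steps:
R(c, v) = 4 + c*v
n = (59 - 5*√10)² (n = ((4 - 5*(√(5 + 5) - 1*1)) + 50)² = ((4 - 5*(√10 - 1)) + 50)² = ((4 - 5*(-1 + √10)) + 50)² = ((4 + (5 - 5*√10)) + 50)² = ((9 - 5*√10) + 50)² = (59 - 5*√10)² ≈ 1865.3)
-n = -(3731 - 590*√10) = -3731 + 590*√10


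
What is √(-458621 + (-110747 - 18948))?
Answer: 2*I*√147079 ≈ 767.02*I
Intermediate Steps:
√(-458621 + (-110747 - 18948)) = √(-458621 - 129695) = √(-588316) = 2*I*√147079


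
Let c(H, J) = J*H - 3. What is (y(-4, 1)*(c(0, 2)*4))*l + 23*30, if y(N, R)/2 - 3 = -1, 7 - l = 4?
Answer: 546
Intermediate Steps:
l = 3 (l = 7 - 1*4 = 7 - 4 = 3)
y(N, R) = 4 (y(N, R) = 6 + 2*(-1) = 6 - 2 = 4)
c(H, J) = -3 + H*J (c(H, J) = H*J - 3 = -3 + H*J)
(y(-4, 1)*(c(0, 2)*4))*l + 23*30 = (4*((-3 + 0*2)*4))*3 + 23*30 = (4*((-3 + 0)*4))*3 + 690 = (4*(-3*4))*3 + 690 = (4*(-12))*3 + 690 = -48*3 + 690 = -144 + 690 = 546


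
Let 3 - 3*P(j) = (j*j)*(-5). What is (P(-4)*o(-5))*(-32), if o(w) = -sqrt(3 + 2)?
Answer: 2656*sqrt(5)/3 ≈ 1979.7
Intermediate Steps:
P(j) = 1 + 5*j**2/3 (P(j) = 1 - j*j*(-5)/3 = 1 - j**2*(-5)/3 = 1 - (-5)*j**2/3 = 1 + 5*j**2/3)
o(w) = -sqrt(5)
(P(-4)*o(-5))*(-32) = ((1 + (5/3)*(-4)**2)*(-sqrt(5)))*(-32) = ((1 + (5/3)*16)*(-sqrt(5)))*(-32) = ((1 + 80/3)*(-sqrt(5)))*(-32) = (83*(-sqrt(5))/3)*(-32) = -83*sqrt(5)/3*(-32) = 2656*sqrt(5)/3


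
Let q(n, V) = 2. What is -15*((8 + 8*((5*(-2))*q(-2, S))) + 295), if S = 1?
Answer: -2145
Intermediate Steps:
-15*((8 + 8*((5*(-2))*q(-2, S))) + 295) = -15*((8 + 8*((5*(-2))*2)) + 295) = -15*((8 + 8*(-10*2)) + 295) = -15*((8 + 8*(-20)) + 295) = -15*((8 - 160) + 295) = -15*(-152 + 295) = -15*143 = -2145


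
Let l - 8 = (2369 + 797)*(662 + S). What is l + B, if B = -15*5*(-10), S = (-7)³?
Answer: 1010712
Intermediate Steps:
S = -343
B = 750 (B = -75*(-10) = 750)
l = 1009962 (l = 8 + (2369 + 797)*(662 - 343) = 8 + 3166*319 = 8 + 1009954 = 1009962)
l + B = 1009962 + 750 = 1010712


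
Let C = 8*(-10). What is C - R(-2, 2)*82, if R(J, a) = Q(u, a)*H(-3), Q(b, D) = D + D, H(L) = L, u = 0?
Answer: 904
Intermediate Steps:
Q(b, D) = 2*D
R(J, a) = -6*a (R(J, a) = (2*a)*(-3) = -6*a)
C = -80
C - R(-2, 2)*82 = -80 - (-6*2)*82 = -80 - (-12)*82 = -80 - 1*(-984) = -80 + 984 = 904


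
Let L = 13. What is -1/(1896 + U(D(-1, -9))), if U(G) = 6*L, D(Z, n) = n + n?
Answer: -1/1974 ≈ -0.00050659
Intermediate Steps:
D(Z, n) = 2*n
U(G) = 78 (U(G) = 6*13 = 78)
-1/(1896 + U(D(-1, -9))) = -1/(1896 + 78) = -1/1974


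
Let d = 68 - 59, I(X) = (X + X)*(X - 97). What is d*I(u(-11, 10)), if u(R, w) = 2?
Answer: -3420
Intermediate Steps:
I(X) = 2*X*(-97 + X) (I(X) = (2*X)*(-97 + X) = 2*X*(-97 + X))
d = 9
d*I(u(-11, 10)) = 9*(2*2*(-97 + 2)) = 9*(2*2*(-95)) = 9*(-380) = -3420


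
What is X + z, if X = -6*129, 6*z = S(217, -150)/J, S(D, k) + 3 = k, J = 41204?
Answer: -63783843/82408 ≈ -774.00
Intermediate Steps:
S(D, k) = -3 + k
z = -51/82408 (z = ((-3 - 150)/41204)/6 = (-153*1/41204)/6 = (⅙)*(-153/41204) = -51/82408 ≈ -0.00061887)
X = -774
X + z = -774 - 51/82408 = -63783843/82408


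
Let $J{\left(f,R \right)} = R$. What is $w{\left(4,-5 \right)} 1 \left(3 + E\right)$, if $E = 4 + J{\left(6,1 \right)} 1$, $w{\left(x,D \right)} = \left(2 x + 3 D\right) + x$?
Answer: $-24$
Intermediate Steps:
$w{\left(x,D \right)} = 3 D + 3 x$
$E = 5$ ($E = 4 + 1 \cdot 1 = 4 + 1 = 5$)
$w{\left(4,-5 \right)} 1 \left(3 + E\right) = \left(3 \left(-5\right) + 3 \cdot 4\right) 1 \left(3 + 5\right) = \left(-15 + 12\right) 1 \cdot 8 = \left(-3\right) 1 \cdot 8 = \left(-3\right) 8 = -24$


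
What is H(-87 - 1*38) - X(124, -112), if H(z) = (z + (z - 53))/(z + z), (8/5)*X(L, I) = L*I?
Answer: 2170303/250 ≈ 8681.2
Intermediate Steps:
X(L, I) = 5*I*L/8 (X(L, I) = 5*(L*I)/8 = 5*(I*L)/8 = 5*I*L/8)
H(z) = (-53 + 2*z)/(2*z) (H(z) = (z + (-53 + z))/((2*z)) = (-53 + 2*z)*(1/(2*z)) = (-53 + 2*z)/(2*z))
H(-87 - 1*38) - X(124, -112) = (-53/2 + (-87 - 1*38))/(-87 - 1*38) - 5*(-112)*124/8 = (-53/2 + (-87 - 38))/(-87 - 38) - 1*(-8680) = (-53/2 - 125)/(-125) + 8680 = -1/125*(-303/2) + 8680 = 303/250 + 8680 = 2170303/250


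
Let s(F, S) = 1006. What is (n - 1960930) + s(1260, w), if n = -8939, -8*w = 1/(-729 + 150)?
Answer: -1968863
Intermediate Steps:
w = 1/4632 (w = -1/(8*(-729 + 150)) = -1/8/(-579) = -1/8*(-1/579) = 1/4632 ≈ 0.00021589)
(n - 1960930) + s(1260, w) = (-8939 - 1960930) + 1006 = -1969869 + 1006 = -1968863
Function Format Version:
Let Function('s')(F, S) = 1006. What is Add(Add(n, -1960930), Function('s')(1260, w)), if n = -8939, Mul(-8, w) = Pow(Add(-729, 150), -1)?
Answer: -1968863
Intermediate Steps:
w = Rational(1, 4632) (w = Mul(Rational(-1, 8), Pow(Add(-729, 150), -1)) = Mul(Rational(-1, 8), Pow(-579, -1)) = Mul(Rational(-1, 8), Rational(-1, 579)) = Rational(1, 4632) ≈ 0.00021589)
Add(Add(n, -1960930), Function('s')(1260, w)) = Add(Add(-8939, -1960930), 1006) = Add(-1969869, 1006) = -1968863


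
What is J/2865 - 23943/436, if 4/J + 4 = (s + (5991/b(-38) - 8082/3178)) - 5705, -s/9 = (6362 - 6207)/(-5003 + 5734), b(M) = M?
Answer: -17776580898984350873/323710029586701900 ≈ -54.915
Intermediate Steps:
s = -1395/731 (s = -9*(6362 - 6207)/(-5003 + 5734) = -1395/731 ≈ -1.9083)
J = -176556968/259146316335 (J = 4/(-4 + ((-1395/731 + (5991/(-38) - 8082/3178)) - 5705)) = 4/(-4 + ((-1395/731 + (5991*(-1/38) - 8082*1/3178)) - 5705)) = 4/(-4 + ((-1395/731 + (-5991/38 - 4041/1589)) - 5705)) = 4/(-4 + ((-1395/731 - 9673257/60382) - 5705)) = 4/(-4 + (-7155383757/44139242 - 5705)) = 4/(-4 - 258969759367/44139242) = 4/(-259146316335/44139242) = 4*(-44139242/259146316335) = -176556968/259146316335 ≈ -0.00068130)
J/2865 - 23943/436 = -176556968/259146316335/2865 - 23943/436 = -176556968/259146316335*1/2865 - 23943*1/436 = -176556968/742454196299775 - 23943/436 = -17776580898984350873/323710029586701900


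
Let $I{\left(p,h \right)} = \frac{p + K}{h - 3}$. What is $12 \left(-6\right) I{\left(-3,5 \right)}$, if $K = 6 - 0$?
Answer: $-108$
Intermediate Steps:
$K = 6$ ($K = 6 + 0 = 6$)
$I{\left(p,h \right)} = \frac{6 + p}{-3 + h}$ ($I{\left(p,h \right)} = \frac{p + 6}{h - 3} = \frac{6 + p}{-3 + h}$)
$12 \left(-6\right) I{\left(-3,5 \right)} = 12 \left(-6\right) \frac{6 - 3}{-3 + 5} = - 72 \cdot \frac{1}{2} \cdot 3 = \left(-72\right) \frac{3}{2} = -108$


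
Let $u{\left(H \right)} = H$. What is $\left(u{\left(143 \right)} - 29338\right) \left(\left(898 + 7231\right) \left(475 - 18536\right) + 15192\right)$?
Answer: $4285904155015$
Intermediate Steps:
$\left(u{\left(143 \right)} - 29338\right) \left(\left(898 + 7231\right) \left(475 - 18536\right) + 15192\right) = \left(143 - 29338\right) \left(\left(898 + 7231\right) \left(475 - 18536\right) + 15192\right) = - 29195 \left(8129 \left(-18061\right) + 15192\right) = - 29195 \left(-146817869 + 15192\right) = \left(-29195\right) \left(-146802677\right) = 4285904155015$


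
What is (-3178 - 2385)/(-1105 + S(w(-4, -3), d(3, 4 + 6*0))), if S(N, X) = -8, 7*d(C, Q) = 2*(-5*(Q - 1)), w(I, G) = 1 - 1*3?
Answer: 5563/1113 ≈ 4.9982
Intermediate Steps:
w(I, G) = -2 (w(I, G) = 1 - 3 = -2)
d(C, Q) = 10/7 - 10*Q/7 (d(C, Q) = (2*(-5*(Q - 1)))/7 = (2*(-5*(-1 + Q)))/7 = (2*(5 - 5*Q))/7 = (10 - 10*Q)/7 = 10/7 - 10*Q/7)
(-3178 - 2385)/(-1105 + S(w(-4, -3), d(3, 4 + 6*0))) = (-3178 - 2385)/(-1105 - 8) = -5563/(-1113) = -5563*(-1/1113) = 5563/1113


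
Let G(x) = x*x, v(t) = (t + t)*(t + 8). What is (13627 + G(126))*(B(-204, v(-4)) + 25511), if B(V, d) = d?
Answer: 751706937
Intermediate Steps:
v(t) = 2*t*(8 + t) (v(t) = (2*t)*(8 + t) = 2*t*(8 + t))
G(x) = x²
(13627 + G(126))*(B(-204, v(-4)) + 25511) = (13627 + 126²)*(2*(-4)*(8 - 4) + 25511) = (13627 + 15876)*(2*(-4)*4 + 25511) = 29503*(-32 + 25511) = 29503*25479 = 751706937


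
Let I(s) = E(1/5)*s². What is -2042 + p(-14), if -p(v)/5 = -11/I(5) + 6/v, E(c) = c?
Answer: -14202/7 ≈ -2028.9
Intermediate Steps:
I(s) = s²/5
p(v) = 11 - 30/v (p(v) = -5*(-11/((⅕)*5²) + 6/v) = -5*(-11/((⅕)*25) + 6/v) = -5*(-11/5 + 6/v) = 11 - 30/v)
-2042 + p(-14) = -2042 + (11 - 30/(-14)) = -2042 + (11 - 30*(-1/14)) = -2042 + (11 + 15/7) = -2042 + 92/7 = -14202/7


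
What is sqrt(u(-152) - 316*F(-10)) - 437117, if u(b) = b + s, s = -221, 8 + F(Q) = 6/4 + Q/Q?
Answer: -437117 + sqrt(1365) ≈ -4.3708e+5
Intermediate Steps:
F(Q) = -11/2 (F(Q) = -8 + (6/4 + Q/Q) = -8 + (6*(1/4) + 1) = -8 + (3/2 + 1) = -8 + 5/2 = -11/2)
u(b) = -221 + b (u(b) = b - 221 = -221 + b)
sqrt(u(-152) - 316*F(-10)) - 437117 = sqrt((-221 - 152) - 316*(-11/2)) - 437117 = sqrt(-373 + 1738) - 437117 = sqrt(1365) - 437117 = -437117 + sqrt(1365)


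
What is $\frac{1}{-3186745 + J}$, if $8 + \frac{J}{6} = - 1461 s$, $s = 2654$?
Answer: $- \frac{1}{26451757} \approx -3.7805 \cdot 10^{-8}$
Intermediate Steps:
$J = -23265012$ ($J = -48 + 6 \left(\left(-1461\right) 2654\right) = -48 + 6 \left(-3877494\right) = -48 - 23264964 = -23265012$)
$\frac{1}{-3186745 + J} = \frac{1}{-3186745 - 23265012} = \frac{1}{-26451757} = - \frac{1}{26451757}$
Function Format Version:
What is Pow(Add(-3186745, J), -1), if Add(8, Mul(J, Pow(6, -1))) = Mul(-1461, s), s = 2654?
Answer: Rational(-1, 26451757) ≈ -3.7805e-8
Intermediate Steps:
J = -23265012 (J = Add(-48, Mul(6, Mul(-1461, 2654))) = Add(-48, Mul(6, -3877494)) = Add(-48, -23264964) = -23265012)
Pow(Add(-3186745, J), -1) = Pow(Add(-3186745, -23265012), -1) = Pow(-26451757, -1) = Rational(-1, 26451757)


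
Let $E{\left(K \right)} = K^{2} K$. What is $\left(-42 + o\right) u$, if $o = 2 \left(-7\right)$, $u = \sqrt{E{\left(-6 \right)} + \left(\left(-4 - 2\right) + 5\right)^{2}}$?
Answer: $- 56 i \sqrt{215} \approx - 821.12 i$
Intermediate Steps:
$E{\left(K \right)} = K^{3}$
$u = i \sqrt{215}$ ($u = \sqrt{\left(-6\right)^{3} + \left(\left(-4 - 2\right) + 5\right)^{2}} = \sqrt{-216 + \left(\left(-4 - 2\right) + 5\right)^{2}} = \sqrt{-216 + \left(-6 + 5\right)^{2}} = \sqrt{-216 + \left(-1\right)^{2}} = \sqrt{-216 + 1} = \sqrt{-215} = i \sqrt{215} \approx 14.663 i$)
$o = -14$
$\left(-42 + o\right) u = \left(-42 - 14\right) i \sqrt{215} = - 56 i \sqrt{215}$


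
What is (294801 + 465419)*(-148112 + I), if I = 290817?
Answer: 108487195100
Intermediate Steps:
(294801 + 465419)*(-148112 + I) = (294801 + 465419)*(-148112 + 290817) = 760220*142705 = 108487195100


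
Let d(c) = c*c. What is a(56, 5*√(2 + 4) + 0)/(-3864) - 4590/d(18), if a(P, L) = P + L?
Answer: -1957/138 - 5*√6/3864 ≈ -14.184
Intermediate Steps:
d(c) = c²
a(P, L) = L + P
a(56, 5*√(2 + 4) + 0)/(-3864) - 4590/d(18) = ((5*√(2 + 4) + 0) + 56)/(-3864) - 4590/(18²) = ((5*√6 + 0) + 56)*(-1/3864) - 4590/324 = (5*√6 + 56)*(-1/3864) - 4590*1/324 = (56 + 5*√6)*(-1/3864) - 85/6 = (-1/69 - 5*√6/3864) - 85/6 = -1957/138 - 5*√6/3864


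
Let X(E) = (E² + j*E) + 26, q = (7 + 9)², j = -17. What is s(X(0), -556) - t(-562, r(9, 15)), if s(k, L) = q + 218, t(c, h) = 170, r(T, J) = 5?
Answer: 304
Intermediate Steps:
q = 256 (q = 16² = 256)
X(E) = 26 + E² - 17*E (X(E) = (E² - 17*E) + 26 = 26 + E² - 17*E)
s(k, L) = 474 (s(k, L) = 256 + 218 = 474)
s(X(0), -556) - t(-562, r(9, 15)) = 474 - 1*170 = 474 - 170 = 304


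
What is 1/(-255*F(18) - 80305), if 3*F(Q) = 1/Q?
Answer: -18/1445575 ≈ -1.2452e-5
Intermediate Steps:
F(Q) = 1/(3*Q)
1/(-255*F(18) - 80305) = 1/(-85/18 - 80305) = 1/(-1445575/18) = -18/1445575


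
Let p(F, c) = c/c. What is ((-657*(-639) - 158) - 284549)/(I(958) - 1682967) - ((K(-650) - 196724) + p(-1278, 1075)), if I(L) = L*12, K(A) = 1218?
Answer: 326780802739/1671471 ≈ 1.9551e+5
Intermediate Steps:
I(L) = 12*L
p(F, c) = 1
((-657*(-639) - 158) - 284549)/(I(958) - 1682967) - ((K(-650) - 196724) + p(-1278, 1075)) = ((-657*(-639) - 158) - 284549)/(12*958 - 1682967) - ((1218 - 196724) + 1) = ((419823 - 158) - 284549)/(11496 - 1682967) - (-195506 + 1) = (419665 - 284549)/(-1671471) - 1*(-195505) = 135116*(-1/1671471) + 195505 = -135116/1671471 + 195505 = 326780802739/1671471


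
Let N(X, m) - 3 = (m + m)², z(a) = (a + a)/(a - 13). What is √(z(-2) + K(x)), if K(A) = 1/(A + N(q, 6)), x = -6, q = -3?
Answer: √136065/705 ≈ 0.52322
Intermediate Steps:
z(a) = 2*a/(-13 + a) (z(a) = (2*a)/(-13 + a) = 2*a/(-13 + a))
N(X, m) = 3 + 4*m² (N(X, m) = 3 + (m + m)² = 3 + (2*m)² = 3 + 4*m²)
K(A) = 1/(147 + A) (K(A) = 1/(A + (3 + 4*6²)) = 1/(A + (3 + 4*36)) = 1/(A + (3 + 144)) = 1/(A + 147) = 1/(147 + A))
√(z(-2) + K(x)) = √(2*(-2)/(-13 - 2) + 1/(147 - 6)) = √(2*(-2)/(-15) + 1/141) = √(2*(-2)*(-1/15) + 1/141) = √(4/15 + 1/141) = √(193/705) = √136065/705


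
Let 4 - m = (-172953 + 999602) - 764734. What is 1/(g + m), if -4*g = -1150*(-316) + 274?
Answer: -2/305659 ≈ -6.5432e-6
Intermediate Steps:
m = -61911 (m = 4 - ((-172953 + 999602) - 764734) = 4 - (826649 - 764734) = 4 - 1*61915 = 4 - 61915 = -61911)
g = -181837/2 (g = -(-1150*(-316) + 274)/4 = -(363400 + 274)/4 = -¼*363674 = -181837/2 ≈ -90919.)
1/(g + m) = 1/(-181837/2 - 61911) = 1/(-305659/2) = -2/305659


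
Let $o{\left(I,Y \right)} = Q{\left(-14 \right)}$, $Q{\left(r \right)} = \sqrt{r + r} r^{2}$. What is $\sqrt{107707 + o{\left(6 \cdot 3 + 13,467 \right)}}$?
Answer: $\sqrt{107707 + 392 i \sqrt{7}} \approx 328.19 + 1.58 i$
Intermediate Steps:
$Q{\left(r \right)} = \sqrt{2} r^{\frac{5}{2}}$ ($Q{\left(r \right)} = \sqrt{2 r} r^{2} = \sqrt{2} \sqrt{r} r^{2} = \sqrt{2} r^{\frac{5}{2}}$)
$o{\left(I,Y \right)} = 392 i \sqrt{7}$ ($o{\left(I,Y \right)} = \sqrt{2} \left(-14\right)^{\frac{5}{2}} = \sqrt{2} \cdot 196 i \sqrt{14} = 392 i \sqrt{7}$)
$\sqrt{107707 + o{\left(6 \cdot 3 + 13,467 \right)}} = \sqrt{107707 + 392 i \sqrt{7}}$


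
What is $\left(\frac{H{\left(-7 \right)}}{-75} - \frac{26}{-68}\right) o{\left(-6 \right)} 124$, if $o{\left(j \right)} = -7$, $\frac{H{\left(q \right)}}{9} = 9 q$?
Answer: $- \frac{2929934}{425} \approx -6894.0$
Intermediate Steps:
$H{\left(q \right)} = 81 q$ ($H{\left(q \right)} = 9 \cdot 9 q = 81 q$)
$\left(\frac{H{\left(-7 \right)}}{-75} - \frac{26}{-68}\right) o{\left(-6 \right)} 124 = \left(\frac{81 \left(-7\right)}{-75} - \frac{26}{-68}\right) \left(-7\right) 124 = \left(\left(-567\right) \left(- \frac{1}{75}\right) - - \frac{13}{34}\right) \left(-7\right) 124 = \left(\frac{189}{25} + \frac{13}{34}\right) \left(-7\right) 124 = \frac{6751}{850} \left(-7\right) 124 = \left(- \frac{47257}{850}\right) 124 = - \frac{2929934}{425}$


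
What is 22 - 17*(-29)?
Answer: 515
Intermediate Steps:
22 - 17*(-29) = 22 + 493 = 515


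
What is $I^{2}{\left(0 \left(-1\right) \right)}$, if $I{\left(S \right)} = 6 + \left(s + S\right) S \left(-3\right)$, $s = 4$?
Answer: $36$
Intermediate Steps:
$I{\left(S \right)} = 6 - 3 S \left(4 + S\right)$ ($I{\left(S \right)} = 6 + \left(4 + S\right) S \left(-3\right) = 6 + S \left(4 + S\right) \left(-3\right) = 6 - 3 S \left(4 + S\right)$)
$I^{2}{\left(0 \left(-1\right) \right)} = \left(6 - 12 \cdot 0 \left(-1\right) - 3 \left(0 \left(-1\right)\right)^{2}\right)^{2} = \left(6 - 0 - 3 \cdot 0^{2}\right)^{2} = \left(6 + 0 - 0\right)^{2} = \left(6 + 0 + 0\right)^{2} = 6^{2} = 36$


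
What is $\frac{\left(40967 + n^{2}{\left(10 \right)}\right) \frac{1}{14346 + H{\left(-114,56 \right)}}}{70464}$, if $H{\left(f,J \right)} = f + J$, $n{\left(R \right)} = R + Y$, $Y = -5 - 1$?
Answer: $\frac{719}{17662976} \approx 4.0707 \cdot 10^{-5}$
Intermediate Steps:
$Y = -6$ ($Y = -5 - 1 = -6$)
$n{\left(R \right)} = -6 + R$ ($n{\left(R \right)} = R - 6 = -6 + R$)
$H{\left(f,J \right)} = J + f$
$\frac{\left(40967 + n^{2}{\left(10 \right)}\right) \frac{1}{14346 + H{\left(-114,56 \right)}}}{70464} = \frac{\left(40967 + \left(-6 + 10\right)^{2}\right) \frac{1}{14346 + \left(56 - 114\right)}}{70464} = \frac{40967 + 4^{2}}{14346 - 58} \cdot \frac{1}{70464} = \frac{40967 + 16}{14288} \cdot \frac{1}{70464} = 40983 \cdot \frac{1}{14288} \cdot \frac{1}{70464} = \frac{2157}{752} \cdot \frac{1}{70464} = \frac{719}{17662976}$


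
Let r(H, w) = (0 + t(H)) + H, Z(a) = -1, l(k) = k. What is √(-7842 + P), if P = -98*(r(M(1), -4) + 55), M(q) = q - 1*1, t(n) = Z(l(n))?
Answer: I*√13134 ≈ 114.6*I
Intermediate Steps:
t(n) = -1
M(q) = -1 + q (M(q) = q - 1 = -1 + q)
r(H, w) = -1 + H (r(H, w) = (0 - 1) + H = -1 + H)
P = -5292 (P = -98*((-1 + (-1 + 1)) + 55) = -98*((-1 + 0) + 55) = -98*(-1 + 55) = -98*54 = -5292)
√(-7842 + P) = √(-7842 - 5292) = √(-13134) = I*√13134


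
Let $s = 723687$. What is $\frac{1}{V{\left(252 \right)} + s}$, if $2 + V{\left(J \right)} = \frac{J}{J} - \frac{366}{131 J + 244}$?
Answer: $\frac{16628}{12033450625} \approx 1.3818 \cdot 10^{-6}$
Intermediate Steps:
$V{\left(J \right)} = -1 - \frac{366}{244 + 131 J}$ ($V{\left(J \right)} = -2 - \left(\frac{366}{131 J + 244} - \frac{J}{J}\right) = -2 + \left(1 - \frac{366}{244 + 131 J}\right) = -1 - \frac{366}{244 + 131 J}$)
$\frac{1}{V{\left(252 \right)} + s} = \frac{1}{\frac{-610 - 33012}{244 + 131 \cdot 252} + 723687} = \frac{1}{\frac{-610 - 33012}{244 + 33012} + 723687} = \frac{1}{\frac{1}{33256} \left(-33622\right) + 723687} = \frac{1}{- \frac{16811}{16628} + 723687} = \frac{1}{\frac{12033450625}{16628}} = \frac{16628}{12033450625}$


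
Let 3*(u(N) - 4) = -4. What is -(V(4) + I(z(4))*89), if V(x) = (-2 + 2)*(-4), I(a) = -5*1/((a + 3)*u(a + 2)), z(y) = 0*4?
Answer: 445/8 ≈ 55.625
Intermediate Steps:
u(N) = 8/3 (u(N) = 4 + (⅓)*(-4) = 4 - 4/3 = 8/3)
z(y) = 0
I(a) = -5/(8 + 8*a/3) (I(a) = -5*3/(8*(a + 3)) = -5*3/(8*(3 + a)) = -5/(8 + 8*a/3))
V(x) = 0 (V(x) = 0*(-4) = 0)
-(V(4) + I(z(4))*89) = -(0 - 15/(24 + 8*0)*89) = -(0 - 15/(24 + 0)*89) = -(0 - 15/24*89) = -(0 - 15*1/24*89) = -(0 - 5/8*89) = -(0 - 445/8) = -1*(-445/8) = 445/8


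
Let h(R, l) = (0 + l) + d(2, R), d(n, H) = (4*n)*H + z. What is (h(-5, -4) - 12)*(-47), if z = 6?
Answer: 2350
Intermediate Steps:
d(n, H) = 6 + 4*H*n (d(n, H) = (4*n)*H + 6 = 4*H*n + 6 = 6 + 4*H*n)
h(R, l) = 6 + l + 8*R (h(R, l) = (0 + l) + (6 + 4*R*2) = l + (6 + 8*R) = 6 + l + 8*R)
(h(-5, -4) - 12)*(-47) = ((6 - 4 + 8*(-5)) - 12)*(-47) = ((6 - 4 - 40) - 12)*(-47) = (-38 - 12)*(-47) = -50*(-47) = 2350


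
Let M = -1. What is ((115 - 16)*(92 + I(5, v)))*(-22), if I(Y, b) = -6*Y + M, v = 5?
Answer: -132858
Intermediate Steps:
I(Y, b) = -1 - 6*Y (I(Y, b) = -6*Y - 1 = -1 - 6*Y)
((115 - 16)*(92 + I(5, v)))*(-22) = ((115 - 16)*(92 + (-1 - 6*5)))*(-22) = (99*(92 + (-1 - 30)))*(-22) = (99*(92 - 31))*(-22) = (99*61)*(-22) = 6039*(-22) = -132858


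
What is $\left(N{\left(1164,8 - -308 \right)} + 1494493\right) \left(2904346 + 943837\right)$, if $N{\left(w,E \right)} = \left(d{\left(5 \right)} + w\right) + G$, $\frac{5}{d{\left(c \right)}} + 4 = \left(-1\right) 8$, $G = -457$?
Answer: $\frac{69045619418285}{12} \approx 5.7538 \cdot 10^{12}$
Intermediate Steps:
$d{\left(c \right)} = - \frac{5}{12}$ ($d{\left(c \right)} = \frac{5}{-4 - 8} = \frac{5}{-12} = 5 \left(- \frac{1}{12}\right) = - \frac{5}{12}$)
$N{\left(w,E \right)} = - \frac{5489}{12} + w$ ($N{\left(w,E \right)} = \left(- \frac{5}{12} + w\right) - 457 = - \frac{5489}{12} + w$)
$\left(N{\left(1164,8 - -308 \right)} + 1494493\right) \left(2904346 + 943837\right) = \left(\left(- \frac{5489}{12} + 1164\right) + 1494493\right) \left(2904346 + 943837\right) = \left(\frac{8479}{12} + 1494493\right) 3848183 = \frac{17942395}{12} \cdot 3848183 = \frac{69045619418285}{12}$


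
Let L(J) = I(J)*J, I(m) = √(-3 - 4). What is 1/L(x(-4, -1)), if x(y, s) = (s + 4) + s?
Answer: -I*√7/14 ≈ -0.18898*I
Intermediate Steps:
I(m) = I*√7 (I(m) = √(-7) = I*√7)
x(y, s) = 4 + 2*s (x(y, s) = (4 + s) + s = 4 + 2*s)
L(J) = I*J*√7 (L(J) = (I*√7)*J = I*J*√7)
1/L(x(-4, -1)) = 1/(I*(4 + 2*(-1))*√7) = 1/(I*(4 - 2)*√7) = 1/(I*2*√7) = 1/(2*I*√7) = -I*√7/14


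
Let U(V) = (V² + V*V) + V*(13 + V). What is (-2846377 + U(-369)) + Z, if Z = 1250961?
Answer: -1191730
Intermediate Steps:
U(V) = 2*V² + V*(13 + V) (U(V) = (V² + V²) + V*(13 + V) = 2*V² + V*(13 + V))
(-2846377 + U(-369)) + Z = (-2846377 - 369*(13 + 3*(-369))) + 1250961 = (-2846377 - 369*(13 - 1107)) + 1250961 = (-2846377 - 369*(-1094)) + 1250961 = (-2846377 + 403686) + 1250961 = -2442691 + 1250961 = -1191730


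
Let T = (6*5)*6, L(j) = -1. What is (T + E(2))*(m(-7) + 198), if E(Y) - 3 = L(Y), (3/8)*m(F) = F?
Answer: 97916/3 ≈ 32639.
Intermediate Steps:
m(F) = 8*F/3
E(Y) = 2 (E(Y) = 3 - 1 = 2)
T = 180 (T = 30*6 = 180)
(T + E(2))*(m(-7) + 198) = (180 + 2)*((8/3)*(-7) + 198) = 182*(-56/3 + 198) = 182*(538/3) = 97916/3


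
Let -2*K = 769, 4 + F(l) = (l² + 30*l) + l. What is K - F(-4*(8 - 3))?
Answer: -321/2 ≈ -160.50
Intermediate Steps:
F(l) = -4 + l² + 31*l (F(l) = -4 + ((l² + 30*l) + l) = -4 + (l² + 31*l) = -4 + l² + 31*l)
K = -769/2 (K = -½*769 = -769/2 ≈ -384.50)
K - F(-4*(8 - 3)) = -769/2 - (-4 + (-4*(8 - 3))² + 31*(-4*(8 - 3))) = -769/2 - (-4 + (-4*5)² + 31*(-4*5)) = -769/2 - (-4 + (-20)² + 31*(-20)) = -769/2 - (-4 + 400 - 620) = -769/2 - 1*(-224) = -769/2 + 224 = -321/2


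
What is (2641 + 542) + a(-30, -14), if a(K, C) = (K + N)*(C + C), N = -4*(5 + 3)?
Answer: 4919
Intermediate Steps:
N = -32 (N = -4*8 = -32)
a(K, C) = 2*C*(-32 + K) (a(K, C) = (K - 32)*(C + C) = (-32 + K)*(2*C) = 2*C*(-32 + K))
(2641 + 542) + a(-30, -14) = (2641 + 542) + 2*(-14)*(-32 - 30) = 3183 + 2*(-14)*(-62) = 3183 + 1736 = 4919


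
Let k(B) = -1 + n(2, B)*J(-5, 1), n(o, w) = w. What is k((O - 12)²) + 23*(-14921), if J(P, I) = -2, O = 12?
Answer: -343184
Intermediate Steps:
k(B) = -1 - 2*B (k(B) = -1 + B*(-2) = -1 - 2*B)
k((O - 12)²) + 23*(-14921) = (-1 - 2*(12 - 12)²) + 23*(-14921) = (-1 - 2*0²) - 343183 = (-1 - 2*0) - 343183 = (-1 + 0) - 343183 = -1 - 343183 = -343184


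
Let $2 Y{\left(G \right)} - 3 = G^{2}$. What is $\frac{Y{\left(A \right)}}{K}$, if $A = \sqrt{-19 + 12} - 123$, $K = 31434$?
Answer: $\frac{15125}{62868} - \frac{41 i \sqrt{7}}{10478} \approx 0.24058 - 0.010353 i$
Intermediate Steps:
$A = -123 + i \sqrt{7}$ ($A = \sqrt{-7} - 123 = i \sqrt{7} - 123 = -123 + i \sqrt{7} \approx -123.0 + 2.6458 i$)
$Y{\left(G \right)} = \frac{3}{2} + \frac{G^{2}}{2}$
$\frac{Y{\left(A \right)}}{K} = \frac{\frac{3}{2} + \frac{\left(-123 + i \sqrt{7}\right)^{2}}{2}}{31434} = \left(\frac{3}{2} + \frac{\left(-123 + i \sqrt{7}\right)^{2}}{2}\right) \frac{1}{31434} = \frac{1}{20956} + \frac{\left(-123 + i \sqrt{7}\right)^{2}}{62868}$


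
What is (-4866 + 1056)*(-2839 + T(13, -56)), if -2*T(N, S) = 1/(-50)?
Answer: 108165519/10 ≈ 1.0817e+7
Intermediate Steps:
T(N, S) = 1/100 (T(N, S) = -1/2/(-50) = -1/2*(-1/50) = 1/100)
(-4866 + 1056)*(-2839 + T(13, -56)) = (-4866 + 1056)*(-2839 + 1/100) = -3810*(-283899/100) = 108165519/10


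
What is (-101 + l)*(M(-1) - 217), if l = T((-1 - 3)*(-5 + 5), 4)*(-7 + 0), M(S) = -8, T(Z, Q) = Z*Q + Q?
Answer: 29025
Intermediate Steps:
T(Z, Q) = Q + Q*Z (T(Z, Q) = Q*Z + Q = Q + Q*Z)
l = -28 (l = (4*(1 + (-1 - 3)*(-5 + 5)))*(-7 + 0) = (4*(1 - 4*0))*(-7) = (4*(1 + 0))*(-7) = (4*1)*(-7) = 4*(-7) = -28)
(-101 + l)*(M(-1) - 217) = (-101 - 28)*(-8 - 217) = -129*(-225) = 29025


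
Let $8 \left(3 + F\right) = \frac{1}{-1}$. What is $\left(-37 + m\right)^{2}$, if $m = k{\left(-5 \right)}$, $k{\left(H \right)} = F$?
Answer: $\frac{103041}{64} \approx 1610.0$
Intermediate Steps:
$F = - \frac{25}{8}$ ($F = -3 + \frac{1}{8 \left(-1\right)} = -3 + \frac{1}{8} \left(-1\right) = -3 - \frac{1}{8} = - \frac{25}{8} \approx -3.125$)
$k{\left(H \right)} = - \frac{25}{8}$
$m = - \frac{25}{8} \approx -3.125$
$\left(-37 + m\right)^{2} = \left(-37 - \frac{25}{8}\right)^{2} = \left(- \frac{321}{8}\right)^{2} = \frac{103041}{64}$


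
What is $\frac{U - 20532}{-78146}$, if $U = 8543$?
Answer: $\frac{11989}{78146} \approx 0.15342$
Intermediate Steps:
$\frac{U - 20532}{-78146} = \frac{8543 - 20532}{-78146} = \left(8543 - 20532\right) \left(- \frac{1}{78146}\right) = \left(-11989\right) \left(- \frac{1}{78146}\right) = \frac{11989}{78146}$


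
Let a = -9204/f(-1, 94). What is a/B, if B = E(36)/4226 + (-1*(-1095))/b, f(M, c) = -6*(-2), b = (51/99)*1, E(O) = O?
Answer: -27551407/76353561 ≈ -0.36084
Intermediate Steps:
b = 17/33 (b = (51*(1/99))*1 = (17/33)*1 = 17/33 ≈ 0.51515)
f(M, c) = 12
a = -767 (a = -9204/12 = -9204*1/12 = -767)
B = 76353561/35921 (B = 36/4226 + (-1*(-1095))/(17/33) = 36*(1/4226) + 1095*(33/17) = 18/2113 + 36135/17 = 76353561/35921 ≈ 2125.6)
a/B = -767/76353561/35921 = -767*35921/76353561 = -27551407/76353561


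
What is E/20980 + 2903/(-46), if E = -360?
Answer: -3046075/48254 ≈ -63.126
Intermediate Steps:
E/20980 + 2903/(-46) = -360/20980 + 2903/(-46) = -360*1/20980 + 2903*(-1/46) = -18/1049 - 2903/46 = -3046075/48254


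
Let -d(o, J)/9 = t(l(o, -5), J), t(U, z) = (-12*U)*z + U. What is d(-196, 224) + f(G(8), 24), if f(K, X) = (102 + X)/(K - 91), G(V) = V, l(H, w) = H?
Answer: -393409170/83 ≈ -4.7399e+6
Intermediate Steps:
t(U, z) = U - 12*U*z (t(U, z) = -12*U*z + U = U - 12*U*z)
f(K, X) = (102 + X)/(-91 + K)
d(o, J) = -9*o*(1 - 12*J)
d(-196, 224) + f(G(8), 24) = 9*(-196)*(-1 + 12*224) + (102 + 24)/(-91 + 8) = 9*(-196)*(-1 + 2688) + 126/(-83) = 9*(-196)*2687 - 1/83*126 = -4739868 - 126/83 = -393409170/83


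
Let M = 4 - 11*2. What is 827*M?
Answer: -14886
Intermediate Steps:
M = -18 (M = 4 - 22 = -18)
827*M = 827*(-18) = -14886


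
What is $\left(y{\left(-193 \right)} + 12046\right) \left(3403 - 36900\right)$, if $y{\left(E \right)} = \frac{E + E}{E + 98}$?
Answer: $- \frac{2018204828}{5} \approx -4.0364 \cdot 10^{8}$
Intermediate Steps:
$y{\left(E \right)} = \frac{2 E}{98 + E}$
$\left(y{\left(-193 \right)} + 12046\right) \left(3403 - 36900\right) = \left(2 \left(-193\right) \frac{1}{98 - 193} + 12046\right) \left(3403 - 36900\right) = \left(2 \left(-193\right) \frac{1}{-95} + 12046\right) \left(-33497\right) = \left(2 \left(-193\right) \left(- \frac{1}{95}\right) + 12046\right) \left(-33497\right) = \left(\frac{386}{95} + 12046\right) \left(-33497\right) = \frac{1144756}{95} \left(-33497\right) = - \frac{2018204828}{5}$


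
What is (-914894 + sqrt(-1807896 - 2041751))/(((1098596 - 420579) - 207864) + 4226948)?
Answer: -914894/4697101 + I*sqrt(3849647)/4697101 ≈ -0.19478 + 0.00041772*I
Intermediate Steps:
(-914894 + sqrt(-1807896 - 2041751))/(((1098596 - 420579) - 207864) + 4226948) = (-914894 + sqrt(-3849647))/((678017 - 207864) + 4226948) = (-914894 + I*sqrt(3849647))/(470153 + 4226948) = (-914894 + I*sqrt(3849647))/4697101 = (-914894 + I*sqrt(3849647))*(1/4697101) = -914894/4697101 + I*sqrt(3849647)/4697101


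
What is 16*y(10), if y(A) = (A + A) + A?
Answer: 480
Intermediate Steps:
y(A) = 3*A (y(A) = 2*A + A = 3*A)
16*y(10) = 16*(3*10) = 16*30 = 480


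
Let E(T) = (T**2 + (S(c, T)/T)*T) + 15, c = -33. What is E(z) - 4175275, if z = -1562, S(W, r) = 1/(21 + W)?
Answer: -20824993/12 ≈ -1.7354e+6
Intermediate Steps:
E(T) = 179/12 + T**2 (E(T) = (T**2 + (1/((21 - 33)*T))*T) + 15 = (T**2 + (1/((-12)*T))*T) + 15 = (T**2 + (-1/(12*T))*T) + 15 = (T**2 - 1/12) + 15 = (-1/12 + T**2) + 15 = 179/12 + T**2)
E(z) - 4175275 = (179/12 + (-1562)**2) - 4175275 = (179/12 + 2439844) - 4175275 = 29278307/12 - 4175275 = -20824993/12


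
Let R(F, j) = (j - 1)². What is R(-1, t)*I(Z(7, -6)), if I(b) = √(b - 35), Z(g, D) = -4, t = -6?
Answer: 49*I*√39 ≈ 306.0*I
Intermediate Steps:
R(F, j) = (-1 + j)²
I(b) = √(-35 + b)
R(-1, t)*I(Z(7, -6)) = (-1 - 6)²*√(-35 - 4) = (-7)²*√(-39) = 49*(I*√39) = 49*I*√39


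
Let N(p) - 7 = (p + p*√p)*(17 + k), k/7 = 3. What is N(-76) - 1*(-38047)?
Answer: 35166 - 5776*I*√19 ≈ 35166.0 - 25177.0*I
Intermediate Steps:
k = 21 (k = 7*3 = 21)
N(p) = 7 + 38*p + 38*p^(3/2) (N(p) = 7 + (p + p*√p)*(17 + 21) = 7 + (p + p^(3/2))*38 = 7 + (38*p + 38*p^(3/2)) = 7 + 38*p + 38*p^(3/2))
N(-76) - 1*(-38047) = (7 + 38*(-76) + 38*(-76)^(3/2)) - 1*(-38047) = (7 - 2888 + 38*(-152*I*√19)) + 38047 = (7 - 2888 - 5776*I*√19) + 38047 = (-2881 - 5776*I*√19) + 38047 = 35166 - 5776*I*√19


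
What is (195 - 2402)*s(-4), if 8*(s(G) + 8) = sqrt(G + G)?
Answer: 17656 - 2207*I*sqrt(2)/4 ≈ 17656.0 - 780.29*I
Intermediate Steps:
s(G) = -8 + sqrt(2)*sqrt(G)/8 (s(G) = -8 + sqrt(G + G)/8 = -8 + sqrt(2*G)/8 = -8 + (sqrt(2)*sqrt(G))/8 = -8 + sqrt(2)*sqrt(G)/8)
(195 - 2402)*s(-4) = (195 - 2402)*(-8 + sqrt(2)*sqrt(-4)/8) = -2207*(-8 + sqrt(2)*(2*I)/8) = -2207*(-8 + I*sqrt(2)/4) = 17656 - 2207*I*sqrt(2)/4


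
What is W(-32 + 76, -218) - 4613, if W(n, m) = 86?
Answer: -4527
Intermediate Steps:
W(-32 + 76, -218) - 4613 = 86 - 4613 = -4527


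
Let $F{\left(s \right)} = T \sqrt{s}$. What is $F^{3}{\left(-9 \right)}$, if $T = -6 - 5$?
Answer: $35937 i \approx 35937.0 i$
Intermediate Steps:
$T = -11$
$F{\left(s \right)} = - 11 \sqrt{s}$
$F^{3}{\left(-9 \right)} = \left(- 11 \sqrt{-9}\right)^{3} = \left(- 11 \cdot 3 i\right)^{3} = \left(- 33 i\right)^{3} = 35937 i$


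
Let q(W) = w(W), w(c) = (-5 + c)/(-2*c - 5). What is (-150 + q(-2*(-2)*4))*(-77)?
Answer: 428197/37 ≈ 11573.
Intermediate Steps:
w(c) = (-5 + c)/(-5 - 2*c)
q(W) = (5 - W)/(5 + 2*W)
(-150 + q(-2*(-2)*4))*(-77) = (-150 + (5 - (-2*(-2))*4)/(5 + 2*(-2*(-2)*4)))*(-77) = (-150 + (5 - 4*4)/(5 + 2*(4*4)))*(-77) = (-150 + (5 - 1*16)/(5 + 2*16))*(-77) = (-150 + (5 - 16)/(5 + 32))*(-77) = (-150 - 11/37)*(-77) = -5561/37*(-77) = 428197/37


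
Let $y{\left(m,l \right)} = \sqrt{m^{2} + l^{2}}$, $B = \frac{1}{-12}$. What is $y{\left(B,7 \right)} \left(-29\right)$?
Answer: $- \frac{29 \sqrt{7057}}{12} \approx -203.01$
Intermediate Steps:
$B = - \frac{1}{12} \approx -0.083333$
$y{\left(m,l \right)} = \sqrt{l^{2} + m^{2}}$
$y{\left(B,7 \right)} \left(-29\right) = \sqrt{7^{2} + \left(- \frac{1}{12}\right)^{2}} \left(-29\right) = \sqrt{49 + \frac{1}{144}} \left(-29\right) = \sqrt{\frac{7057}{144}} \left(-29\right) = \frac{\sqrt{7057}}{12} \left(-29\right) = - \frac{29 \sqrt{7057}}{12}$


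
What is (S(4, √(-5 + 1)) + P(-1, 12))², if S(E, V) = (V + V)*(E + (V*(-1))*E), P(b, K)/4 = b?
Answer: 528 + 896*I ≈ 528.0 + 896.0*I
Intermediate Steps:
P(b, K) = 4*b
S(E, V) = 2*V*(E - E*V) (S(E, V) = (2*V)*(E + (-V)*E) = (2*V)*(E - E*V) = 2*V*(E - E*V))
(S(4, √(-5 + 1)) + P(-1, 12))² = (2*4*√(-5 + 1)*(1 - √(-5 + 1)) + 4*(-1))² = (2*4*√(-4)*(1 - √(-4)) - 4)² = (2*4*(2*I)*(1 - 2*I) - 4)² = (16*I*(1 - 2*I) - 4)² = (-4 + 16*I*(1 - 2*I))²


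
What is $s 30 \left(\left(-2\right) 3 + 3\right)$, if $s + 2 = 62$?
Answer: $-5400$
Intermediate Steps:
$s = 60$ ($s = -2 + 62 = 60$)
$s 30 \left(\left(-2\right) 3 + 3\right) = 60 \cdot 30 \left(\left(-2\right) 3 + 3\right) = 1800 \left(-6 + 3\right) = 1800 \left(-3\right) = -5400$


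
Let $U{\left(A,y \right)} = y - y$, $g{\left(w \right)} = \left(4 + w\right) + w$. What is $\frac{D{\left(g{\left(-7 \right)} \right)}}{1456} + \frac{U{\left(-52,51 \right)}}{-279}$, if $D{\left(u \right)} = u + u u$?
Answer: $\frac{45}{728} \approx 0.061813$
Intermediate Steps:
$g{\left(w \right)} = 4 + 2 w$
$D{\left(u \right)} = u + u^{2}$
$U{\left(A,y \right)} = 0$
$\frac{D{\left(g{\left(-7 \right)} \right)}}{1456} + \frac{U{\left(-52,51 \right)}}{-279} = \frac{\left(4 + 2 \left(-7\right)\right) \left(1 + \left(4 + 2 \left(-7\right)\right)\right)}{1456} + \frac{0}{-279} = \left(4 - 14\right) \left(1 + \left(4 - 14\right)\right) \frac{1}{1456} + 0 \left(- \frac{1}{279}\right) = - 10 \left(1 - 10\right) \frac{1}{1456} + 0 = \left(-10\right) \left(-9\right) \frac{1}{1456} + 0 = 90 \cdot \frac{1}{1456} + 0 = \frac{45}{728} + 0 = \frac{45}{728}$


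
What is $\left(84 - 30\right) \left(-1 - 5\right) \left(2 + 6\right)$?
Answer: $-2592$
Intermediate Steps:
$\left(84 - 30\right) \left(-1 - 5\right) \left(2 + 6\right) = 54 \left(\left(-6\right) 8\right) = 54 \left(-48\right) = -2592$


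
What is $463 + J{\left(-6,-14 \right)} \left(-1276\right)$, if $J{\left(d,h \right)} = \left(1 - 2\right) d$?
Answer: $-7193$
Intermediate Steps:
$J{\left(d,h \right)} = - d$
$463 + J{\left(-6,-14 \right)} \left(-1276\right) = 463 + \left(-1\right) \left(-6\right) \left(-1276\right) = 463 + 6 \left(-1276\right) = 463 - 7656 = -7193$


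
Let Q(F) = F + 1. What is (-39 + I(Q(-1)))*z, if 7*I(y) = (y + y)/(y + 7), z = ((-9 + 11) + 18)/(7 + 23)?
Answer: -26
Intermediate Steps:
z = ⅔ (z = (2 + 18)/30 = 20*(1/30) = ⅔ ≈ 0.66667)
Q(F) = 1 + F
I(y) = 2*y/(7*(7 + y)) (I(y) = ((y + y)/(y + 7))/7 = ((2*y)/(7 + y))/7 = (2*y/(7 + y))/7 = 2*y/(7*(7 + y)))
(-39 + I(Q(-1)))*z = (-39 + 2*(1 - 1)/(7*(7 + (1 - 1))))*(⅔) = (-39 + (2/7)*0/(7 + 0))*(⅔) = (-39 + (2/7)*0/7)*(⅔) = (-39 + (2/7)*0*(⅐))*(⅔) = (-39 + 0)*(⅔) = -39*⅔ = -26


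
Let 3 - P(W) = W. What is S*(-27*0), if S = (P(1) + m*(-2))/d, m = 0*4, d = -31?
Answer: 0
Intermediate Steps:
P(W) = 3 - W
m = 0
S = -2/31 (S = ((3 - 1*1) + 0*(-2))/(-31) = ((3 - 1) + 0)*(-1/31) = (2 + 0)*(-1/31) = 2*(-1/31) = -2/31 ≈ -0.064516)
S*(-27*0) = -(-54)*0/31 = -2/31*0 = 0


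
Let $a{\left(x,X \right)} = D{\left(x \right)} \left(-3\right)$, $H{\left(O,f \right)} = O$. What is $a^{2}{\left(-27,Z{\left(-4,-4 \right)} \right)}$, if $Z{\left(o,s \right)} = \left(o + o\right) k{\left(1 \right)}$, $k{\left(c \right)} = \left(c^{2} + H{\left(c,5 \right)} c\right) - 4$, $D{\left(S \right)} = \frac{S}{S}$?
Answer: $9$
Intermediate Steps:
$D{\left(S \right)} = 1$
$k{\left(c \right)} = -4 + 2 c^{2}$ ($k{\left(c \right)} = \left(c^{2} + c c\right) - 4 = \left(c^{2} + c^{2}\right) - 4 = 2 c^{2} - 4 = -4 + 2 c^{2}$)
$Z{\left(o,s \right)} = - 4 o$ ($Z{\left(o,s \right)} = \left(o + o\right) \left(-4 + 2 \cdot 1^{2}\right) = 2 o \left(-4 + 2 \cdot 1\right) = 2 o \left(-4 + 2\right) = 2 o \left(-2\right) = - 4 o$)
$a{\left(x,X \right)} = -3$ ($a{\left(x,X \right)} = 1 \left(-3\right) = -3$)
$a^{2}{\left(-27,Z{\left(-4,-4 \right)} \right)} = \left(-3\right)^{2} = 9$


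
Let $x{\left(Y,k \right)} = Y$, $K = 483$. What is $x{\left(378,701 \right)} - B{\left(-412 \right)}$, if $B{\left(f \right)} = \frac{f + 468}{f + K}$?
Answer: $\frac{26782}{71} \approx 377.21$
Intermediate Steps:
$B{\left(f \right)} = \frac{468 + f}{483 + f}$ ($B{\left(f \right)} = \frac{f + 468}{f + 483} = \frac{468 + f}{483 + f}$)
$x{\left(378,701 \right)} - B{\left(-412 \right)} = 378 - \frac{468 - 412}{483 - 412} = 378 - \frac{1}{71} \cdot 56 = 378 - \frac{56}{71} = \frac{26782}{71}$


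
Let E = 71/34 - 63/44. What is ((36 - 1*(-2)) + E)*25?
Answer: 722875/748 ≈ 966.41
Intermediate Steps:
E = 491/748 (E = 71*(1/34) - 63*1/44 = 71/34 - 63/44 = 491/748 ≈ 0.65642)
((36 - 1*(-2)) + E)*25 = ((36 - 1*(-2)) + 491/748)*25 = ((36 + 2) + 491/748)*25 = (38 + 491/748)*25 = (28915/748)*25 = 722875/748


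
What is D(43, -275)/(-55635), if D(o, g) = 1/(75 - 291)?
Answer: 1/12017160 ≈ 8.3214e-8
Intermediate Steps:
D(o, g) = -1/216 (D(o, g) = 1/(-216) = -1/216)
D(43, -275)/(-55635) = -1/216/(-55635) = -1/216*(-1/55635) = 1/12017160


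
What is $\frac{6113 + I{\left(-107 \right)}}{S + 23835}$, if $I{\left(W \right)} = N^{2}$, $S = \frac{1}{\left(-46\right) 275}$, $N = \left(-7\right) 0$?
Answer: $\frac{77329450}{301512749} \approx 0.25647$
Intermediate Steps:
$N = 0$
$S = - \frac{1}{12650}$ ($S = \frac{1}{-12650} = - \frac{1}{12650} \approx -7.9051 \cdot 10^{-5}$)
$I{\left(W \right)} = 0$ ($I{\left(W \right)} = 0^{2} = 0$)
$\frac{6113 + I{\left(-107 \right)}}{S + 23835} = \frac{6113 + 0}{- \frac{1}{12650} + 23835} = \frac{6113}{\frac{301512749}{12650}} = 6113 \cdot \frac{12650}{301512749} = \frac{77329450}{301512749}$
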